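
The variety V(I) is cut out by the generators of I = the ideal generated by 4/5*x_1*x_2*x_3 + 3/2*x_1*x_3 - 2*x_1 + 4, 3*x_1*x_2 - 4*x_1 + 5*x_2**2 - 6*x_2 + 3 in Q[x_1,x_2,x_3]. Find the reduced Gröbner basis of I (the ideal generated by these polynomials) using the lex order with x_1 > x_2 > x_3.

Buchberger's algorithm terminates because the ascending chain of leading-term ideals stabilizes.

f_1 = 4/5*x_1*x_2*x_3 + 3/2*x_1*x_3 - 2*x_1 + 4, LT = x_1*x_2*x_3.
f_2 = 3*x_1*x_2 - 4*x_1 + 5*x_2**2 - 6*x_2 + 3, LT = x_1*x_2.

S(f_1,f_2): lcm = x_1*x_2*x_3. S = 77/24*x_1*x_3 - 5/2*x_1 - 5/3*x_2**2*x_3 + 2*x_2*x_3 - x_3 + 5.
  reduce S modulo (f_1, f_2):
  remainder 77/24*x_1*x_3 - 5/2*x_1 - 5/3*x_2**2*x_3 + 2*x_2*x_3 - x_3 + 5 ≠ 0; add g_3 = 77/24*x_1*x_3 - 5/2*x_1 - 5/3*x_2**2*x_3 + 2*x_2*x_3 - x_3 + 5 to the basis.

S(f_1,g_3): lcm = x_1*x_2*x_3. S = 60/77*x_1*x_2 + 15/8*x_1*x_3 - 5/2*x_1 + 40/77*x_2**3*x_3 - 48/77*x_2**2*x_3 + 24/77*x_2*x_3 - 120/77*x_2 + 5.
  reduce S modulo (f_1, f_2, g_3):
  remainder 40/77*x_2**3*x_3 + 27/77*x_2**2*x_3 - 100/77*x_2**2 - 6/7*x_2*x_3 + 45/77*x_3 + 100/77 ≠ 0; add g_4 = 40/77*x_2**3*x_3 + 27/77*x_2**2*x_3 - 100/77*x_2**2 - 6/7*x_2*x_3 + 45/77*x_3 + 100/77 to the basis.

The other S-polynomials (S(f_2,g_3), S(f_1,g_4), S(f_2,g_4), S(g_3,g_4)) all reduce to 0 modulo the current basis, so we have a Gröbner basis.
Inter-reduce: drop elements whose leading term is divisible by another's, tail-reduce, and make monic.

G = {x_1*x_2 - 4/3*x_1 + 5/3*x_2**2 - 2*x_2 + 1, x_1*x_3 - 60/77*x_1 - 40/77*x_2**2*x_3 + 48/77*x_2*x_3 - 24/77*x_3 + 120/77, x_2**3*x_3 + 27/40*x_2**2*x_3 - 5/2*x_2**2 - 33/20*x_2*x_3 + 9/8*x_3 + 5/2}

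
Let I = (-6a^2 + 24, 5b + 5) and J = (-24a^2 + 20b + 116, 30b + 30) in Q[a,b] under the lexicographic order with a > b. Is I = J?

Since reduced Gröbner bases are canonical representatives of ideals under a given ordering, it suffices to compute and compare them.
Buchberger on the first generating set:
f_1 = -6a^2 + 24, LT = a^2.
f_2 = 5b + 5, LT = b.

The S-polynomials (S(f_1,f_2)) all reduce to 0 modulo the current basis, so we have a Gröbner basis.
Inter-reduce: drop elements whose leading term is divisible by another's, tail-reduce, and make monic.
Reduced Gröbner basis: {a^2 - 4, b + 1}.

Buchberger on the second generating set:
h_1 = -24a^2 + 20b + 116, LT = a^2.
h_2 = 30b + 30, LT = b.

The S-polynomials (S(h_1,h_2)) all reduce to 0 modulo the current basis, so we have a Gröbner basis.
Inter-reduce: drop elements whose leading term is divisible by another's, tail-reduce, and make monic.
Reduced Gröbner basis: {a^2 - 4, b + 1}.

Same reduced basis, so the two generating sets span the same ideal.

Yes, the ideals are equal.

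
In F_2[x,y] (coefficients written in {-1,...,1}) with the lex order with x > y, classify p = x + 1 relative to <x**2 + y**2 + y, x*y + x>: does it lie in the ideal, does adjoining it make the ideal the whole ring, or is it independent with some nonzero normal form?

Adjoining x + 1 makes the ideal the whole ring: the system is inconsistent.

First compute the reduced Gröbner basis of I by Buchberger's algorithm.
f_1 = x**2 + y**2 + y, LT = x**2.
f_2 = x*y + x, LT = x*y.

S(f_1,f_2): lcm = x**2*y. S = x**2 + y**3 + y**2.
  reduce S modulo (f_1, f_2):
  remainder y**3 + y ≠ 0; add h_3 = y**3 + y to the basis.

The other S-polynomials (S(f_1,h_3), S(f_2,h_3)) all reduce to 0 modulo the current basis, so we have a Gröbner basis.
Inter-reduce: drop elements whose leading term is divisible by another's, tail-reduce, and make monic.
Reduced Gröbner basis: {x**2 + y**2 + y, x*y + x, y**3 + y}.
Label its elements g_1 = x**2 + y**2 + y, g_2 = x*y + x, g_3 = y**3 + y.

Reduce p = x + 1 modulo G:
  leading term x: no divisor's leading term divides it; move x to the remainder.
  leading term 1: no divisor's leading term divides it; move 1 to the remainder.
  normal form = x + 1.
The normal form is nonzero, so p ∉ I. Since p minus its normal form lies in I, I + (p) = I + (r) where r = x + 1; decide whether this ideal is the whole ring.
Run Buchberger on G together with r (pairs among the g_i already reduce to 0 since G is a Gröbner basis):
g_1 = x**2 + y**2 + y, LT = x**2.
g_2 = x*y + x, LT = x*y.
g_3 = y**3 + y, LT = y**3.
r = x + 1, LT = x.

S(g_1,r): lcm = x**2. S = x + y**2 + y.
  reduce S modulo (g_1, g_2, g_3, r):
  remainder y**2 + y + 1 ≠ 0; add m_5 = y**2 + y + 1 to the basis.

S(g_2,r): lcm = x*y. S = x + y.
  reduce S modulo (g_1, g_2, g_3, r, m_5):
  remainder y + 1 ≠ 0; add m_6 = y + 1 to the basis.

S(g_2,m_5): lcm = x*y**2. S = x.
  reduce S modulo (g_1, g_2, g_3, r, m_5, m_6):
  remainder 1 ≠ 0; add m_7 = 1 to the basis.

The other S-polynomials (S(g_1,g_2), S(g_1,g_3), S(g_2,g_3), S(g_3,r), S(g_1,m_5), S(g_3,m_5), S(r,m_5), S(g_1,m_6), S(g_2,m_6), S(g_3,m_6), S(r,m_6), S(m_5,m_6), S(g_1,m_7), S(g_2,m_7), S(g_3,m_7), S(r,m_7), S(m_5,m_7), S(m_6,m_7)) all reduce to 0 modulo the current basis, so we have a Gröbner basis.
Inter-reduce: drop elements whose leading term is divisible by another's, tail-reduce, and make monic.
Reduced Gröbner basis: {1}.
The reduced Gröbner basis of I + (p) is {1}: the ideal is the whole ring, so the enlarged system has no common solution — adjoining p is inconsistent.

The remainder on division by a Gröbner basis is unique — it is the normal form.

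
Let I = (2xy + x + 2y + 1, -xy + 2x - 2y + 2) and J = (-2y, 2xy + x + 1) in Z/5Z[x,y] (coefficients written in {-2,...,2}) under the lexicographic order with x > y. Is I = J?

Yes, the ideals are equal.

Since reduced Gröbner bases are canonical representatives of ideals under a given ordering, it suffices to compute and compare them.
Buchberger on the first generating set:
f_1 = 2xy + x + 2y + 1, LT = xy.
f_2 = -xy + 2x - 2y + 2, LT = xy.

S(f_1,f_2): lcm = xy. S = -y.
  leading term y: no divisor's leading term divides it; move -y to the remainder.
  remainder -y ≠ 0; add g_3 = -y to the basis.

S(f_1,g_3): lcm = xy. S = -2x + y - 2.
  leading term x: no divisor's leading term divides it; move -2x to the remainder.
  leading term y: subtract (-1)·g_3 from y - 2 → -2
  leading term 1: no divisor's leading term divides it; move -2 to the remainder.
  remainder -2x - 2 ≠ 0; add g_4 = -2x - 2 to the basis.

The other S-polynomials (S(f_2,g_3), S(f_1,g_4), S(f_2,g_4), S(g_3,g_4)) all reduce to 0 modulo the current basis, so we have a Gröbner basis.
Inter-reduce: drop elements whose leading term is divisible by another's, tail-reduce, and make monic.
Reduced Gröbner basis: {x + 1, y}.

Buchberger on the second generating set:
h_1 = -2y, LT = y.
h_2 = 2xy + x + 1, LT = xy.

S(h_1,h_2): lcm = xy. S = 2x + 2.
  leading term x: no divisor's leading term divides it; move 2x to the remainder.
  leading term 1: no divisor's leading term divides it; move 2 to the remainder.
  remainder 2x + 2 ≠ 0; add k_3 = 2x + 2 to the basis.

The other S-polynomials (S(h_1,k_3), S(h_2,k_3)) all reduce to 0 modulo the current basis, so we have a Gröbner basis.
Inter-reduce: drop elements whose leading term is divisible by another's, tail-reduce, and make monic.
Reduced Gröbner basis: {x + 1, y}.

Same reduced basis, so the two generating sets span the same ideal.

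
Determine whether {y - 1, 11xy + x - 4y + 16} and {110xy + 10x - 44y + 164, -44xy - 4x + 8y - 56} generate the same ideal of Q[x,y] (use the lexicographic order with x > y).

Equality of ideals is decidable: compute both reduced Gröbner bases (unique for the ordering) and check whether they agree.
Buchberger on the first generating set:
f_1 = y - 1, LT = y.
f_2 = 11xy + x - 4y + 16, LT = xy.

S(f_1,f_2): lcm = xy. S = -12/11x + 4/11y - 16/11.
  leading term x: no divisor's leading term divides it; move -12/11x to the remainder.
  leading term y: subtract (4/11)·f_1 from 4/11y - 16/11 → -12/11
  leading term 1: no divisor's leading term divides it; move -12/11 to the remainder.
  remainder -12/11x - 12/11 ≠ 0; add g_3 = -12/11x - 12/11 to the basis.

The other S-polynomials (S(f_1,g_3), S(f_2,g_3)) all reduce to 0 modulo the current basis, so we have a Gröbner basis.
Inter-reduce: drop elements whose leading term is divisible by another's, tail-reduce, and make monic.
Reduced Gröbner basis: {x + 1, y - 1}.

Buchberger on the second generating set:
h_1 = 110xy + 10x - 44y + 164, LT = xy.
h_2 = -44xy - 4x + 8y - 56, LT = xy.

S(h_1,h_2): lcm = xy. S = -12/55y + 12/55.
  leading term y: no divisor's leading term divides it; move -12/55y to the remainder.
  leading term 1: no divisor's leading term divides it; move 12/55 to the remainder.
  remainder -12/55y + 12/55 ≠ 0; add k_3 = -12/55y + 12/55 to the basis.

S(h_1,k_3): lcm = xy. S = 12/11x - 2/5y + 82/55.
  leading term x: no divisor's leading term divides it; move 12/11x to the remainder.
  leading term y: subtract (11/6)·k_3 from -2/5y + 82/55 → 12/11
  leading term 1: no divisor's leading term divides it; move 12/11 to the remainder.
  remainder 12/11x + 12/11 ≠ 0; add k_4 = 12/11x + 12/11 to the basis.

The other S-polynomials (S(h_2,k_3), S(h_1,k_4), S(h_2,k_4), S(k_3,k_4)) all reduce to 0 modulo the current basis, so we have a Gröbner basis.
Inter-reduce: drop elements whose leading term is divisible by another's, tail-reduce, and make monic.
Reduced Gröbner basis: {x + 1, y - 1}.

The two bases agree; hence the ideals are identical.
The same test decides containment: I ⊆ J iff every generator of I reduces to 0 modulo a Gröbner basis of J.

Yes, the ideals are equal.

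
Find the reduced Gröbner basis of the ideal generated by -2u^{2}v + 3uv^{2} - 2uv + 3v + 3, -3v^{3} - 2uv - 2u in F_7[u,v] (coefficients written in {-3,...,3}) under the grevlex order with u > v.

The reduced Gröbner basis is the canonical form of the ideal for this ordering.

f_1 = -2u^{2}v + 3uv^{2} - 2uv + 3v + 3, LT = u^{2}v.
f_2 = -3v^{3} - 2uv - 2u, LT = v^{3}.

S(f_1,f_2): lcm = u^{2}v^{3}. S = 2uv^{4} - 3u^{3}v + uv^{3} - 3u^{3} + 2v^{3} + 2v^{2}.
  leading term uv^{4}: subtract (-3uv)·f_2 from 2uv^{4} - 3u^{3}v + uv^{3} - 3u^{3} + 2v^{3} + 2v^{2} → -3u^{3}v + u^{2}v^{2} + uv^{3} - 3u^{3} + u^{2}v + 2v^{3} + 2v^{2}
  leading term u^{3}v: subtract (-2u)·f_1 from -3u^{3}v + u^{2}v^{2} + uv^{3} - 3u^{3} + u^{2}v + 2v^{3} + 2v^{2} → uv^{3} - 3u^{3} - 3u^{2}v + 2v^{3} - uv + 2v^{2} - u
  leading term uv^{3}: subtract (2u)·f_2 from uv^{3} - 3u^{3} - 3u^{2}v + 2v^{3} - uv + 2v^{2} - u → -3u^{3} + u^{2}v + 2v^{3} - 3u^{2} - uv + 2v^{2} - u
  leading term u^{3}: no divisor's leading term divides it; move -3u^{3} to the remainder.
  leading term u^{2}v: subtract (3)·f_1 from u^{2}v + 2v^{3} - 3u^{2} - uv + 2v^{2} - u → -2uv^{2} + 2v^{3} - 3u^{2} - 2uv + 2v^{2} - u - 2v - 2
  leading term uv^{2}: no divisor's leading term divides it; move -2uv^{2} to the remainder.
  leading term v^{3}: subtract (-3)·f_2 from 2v^{3} - 3u^{2} - 2uv + 2v^{2} - u - 2v - 2 → -3u^{2} - uv + 2v^{2} - 2v - 2
  leading term u^{2}: no divisor's leading term divides it; move -3u^{2} to the remainder.
  leading term uv: no divisor's leading term divides it; move -uv to the remainder.
  leading term v^{2}: no divisor's leading term divides it; move 2v^{2} to the remainder.
  leading term v: no divisor's leading term divides it; move -2v to the remainder.
  leading term 1: no divisor's leading term divides it; move -2 to the remainder.
  remainder -3u^{3} - 2uv^{2} - 3u^{2} - uv + 2v^{2} - 2v - 2 ≠ 0; add g_3 = -3u^{3} - 2uv^{2} - 3u^{2} - uv + 2v^{2} - 2v - 2 to the basis.

The other S-polynomials (S(f_1,g_3), S(f_2,g_3)) all reduce to 0 modulo the current basis, so we have a Gröbner basis.

G = {u^{3} + 3uv^{2} + u^{2} - 2uv - 3v^{2} + 3v + 3, u^{2}v + 2uv^{2} + uv + 2v + 2, v^{3} + 3uv + 3u}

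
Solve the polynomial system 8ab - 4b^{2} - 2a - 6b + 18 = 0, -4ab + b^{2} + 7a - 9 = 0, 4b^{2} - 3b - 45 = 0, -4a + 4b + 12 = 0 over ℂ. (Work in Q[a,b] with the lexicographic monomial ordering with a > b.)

{(0, -3)}

Compute a lex Gröbner basis by Buchberger's algorithm.
f_1 = 8ab - 2a - 4b^{2} - 6b + 18, LT = ab.
f_2 = -4ab + 7a + b^{2} - 9, LT = ab.
f_3 = 4b^{2} - 3b - 45, LT = b^{2}.
f_4 = -4a + 4b + 12, LT = a.

S(f_1,f_2): lcm = ab. S = \tfrac{3}{2}a - \tfrac{1}{4}b^{2} - \tfrac{3}{4}b.
  leading term a: subtract (-\tfrac{3}{8})·f_4 from \tfrac{3}{2}a - \tfrac{1}{4}b^{2} - \tfrac{3}{4}b → -\tfrac{1}{4}b^{2} + \tfrac{3}{4}b + \tfrac{9}{2}
  leading term b^{2}: subtract (-\tfrac{1}{16})·f_3 from -\tfrac{1}{4}b^{2} + \tfrac{3}{4}b + \tfrac{9}{2} → \tfrac{9}{16}b + \tfrac{27}{16}
  leading term b: no divisor's leading term divides it; move \tfrac{9}{16}b to the remainder.
  leading term 1: no divisor's leading term divides it; move \tfrac{27}{16} to the remainder.
  remainder \tfrac{9}{16}b + \tfrac{27}{16} ≠ 0; add h_5 = \tfrac{9}{16}b + \tfrac{27}{16} to the basis.

The other S-polynomials (S(f_1,f_3), S(f_1,f_4), S(f_2,f_3), S(f_2,f_4), S(f_3,f_4), S(f_1,h_5), S(f_2,h_5), S(f_3,h_5), S(f_4,h_5)) all reduce to 0 modulo the current basis, so we have a Gröbner basis.
Inter-reduce: drop elements whose leading term is divisible by another's, tail-reduce, and make monic.
Reduced Gröbner basis: {a, b + 3}.

The lex basis is triangular: the last element involves only b. Solving b + 3 = 0 gives b ∈ {-3}; substituting each value into the earlier elements determines the remaining variables.
  b = -3: the earlier basis element becomes a = 0, giving a = 0 — point (0, -3).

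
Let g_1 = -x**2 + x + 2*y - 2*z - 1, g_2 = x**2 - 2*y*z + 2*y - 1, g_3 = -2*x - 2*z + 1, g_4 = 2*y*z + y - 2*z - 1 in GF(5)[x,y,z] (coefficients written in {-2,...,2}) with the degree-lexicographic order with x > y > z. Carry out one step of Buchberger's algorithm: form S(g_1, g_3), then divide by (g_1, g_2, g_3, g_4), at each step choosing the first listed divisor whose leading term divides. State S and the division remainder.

lcm(LM(g_1), LM(g_3)) = x**2.
S = (lcm/LT(g_1))·g_1 − (lcm/LT(g_3))·g_3 = -x*z + 2*x - 2*y + 2*z + 1.
Reduce S modulo (g_1, g_2, g_3, g_4) in that order:
  leading term x*z: subtract (-2*z)·g_3 from -x*z + 2*x - 2*y + 2*z + 1 → z**2 + 2*x - 2*y - z + 1
  leading term z**2: no divisor's leading term divides it; move z**2 to the remainder.
  leading term x: subtract (-1)·g_3 from 2*x - 2*y - z + 1 → -2*y + 2*z + 2
  leading term y: no divisor's leading term divides it; move -2*y to the remainder.
  leading term z: no divisor's leading term divides it; move 2*z to the remainder.
  leading term 1: no divisor's leading term divides it; move 2 to the remainder.
The remainder z**2 - 2*y + 2*z + 2 is nonzero, so it would be added as the next basis element.

S(g_1, g_3) = -x*z + 2*x - 2*y + 2*z + 1; remainder on division = z**2 - 2*y + 2*z + 2.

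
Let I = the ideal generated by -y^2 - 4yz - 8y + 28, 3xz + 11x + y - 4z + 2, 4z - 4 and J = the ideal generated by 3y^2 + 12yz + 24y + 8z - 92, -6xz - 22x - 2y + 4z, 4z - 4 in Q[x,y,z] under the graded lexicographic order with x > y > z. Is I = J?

For a fixed monomial order, each ideal has a unique reduced Gröbner basis; comparing bases decides equality.
Buchberger on the first generating set:
f_1 = -y^2 - 4yz - 8y + 28, LT = y^2.
f_2 = 3xz + 11x + y - 4z + 2, LT = xz.
f_3 = 4z - 4, LT = z.

S(f_2,f_3): lcm = xz. S = 14/3x + 1/3y - 4/3z + 2/3.
  leading term x: no divisor's leading term divides it; move 14/3x to the remainder.
  leading term y: no divisor's leading term divides it; move 1/3y to the remainder.
  leading term z: subtract (-1/3)·f_3 from -4/3z + 2/3 → -2/3
  leading term 1: no divisor's leading term divides it; move -2/3 to the remainder.
  remainder 14/3x + 1/3y - 2/3 ≠ 0; add g_4 = 14/3x + 1/3y - 2/3 to the basis.

The other S-polynomials (S(f_1,f_2), S(f_1,f_3), S(f_1,g_4), S(f_2,g_4), S(f_3,g_4)) all reduce to 0 modulo the current basis, so we have a Gröbner basis.
Inter-reduce: drop elements whose leading term is divisible by another's, tail-reduce, and make monic.
Reduced Gröbner basis: {y^2 + 12y - 28, x + 1/14y - 1/7, z - 1}.

Buchberger on the second generating set:
h_1 = 3y^2 + 12yz + 24y + 8z - 92, LT = y^2.
h_2 = -6xz - 22x - 2y + 4z, LT = xz.
h_3 = 4z - 4, LT = z.

S(h_2,h_3): lcm = xz. S = 14/3x + 1/3y - 2/3z.
  leading term x: no divisor's leading term divides it; move 14/3x to the remainder.
  leading term y: no divisor's leading term divides it; move 1/3y to the remainder.
  leading term z: subtract (-1/6)·h_3 from -2/3z → -2/3
  leading term 1: no divisor's leading term divides it; move -2/3 to the remainder.
  remainder 14/3x + 1/3y - 2/3 ≠ 0; add k_4 = 14/3x + 1/3y - 2/3 to the basis.

The other S-polynomials (S(h_1,h_2), S(h_1,h_3), S(h_1,k_4), S(h_2,k_4), S(h_3,k_4)) all reduce to 0 modulo the current basis, so we have a Gröbner basis.
Inter-reduce: drop elements whose leading term is divisible by another's, tail-reduce, and make monic.
Reduced Gröbner basis: {y^2 + 12y - 28, x + 1/14y - 1/7, z - 1}.

Same reduced basis, so the two generating sets span the same ideal.

Yes, the ideals are equal.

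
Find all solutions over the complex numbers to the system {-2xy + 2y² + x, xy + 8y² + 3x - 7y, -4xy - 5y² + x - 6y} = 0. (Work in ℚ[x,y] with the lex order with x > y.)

{(0, 0)}

Compute a lex Gröbner basis by Buchberger's algorithm.
f_1 = -2xy + x + 2y², LT = xy.
f_2 = xy + 3x + 8y² - 7y, LT = xy.
f_3 = -4xy + x - 5y² - 6y, LT = xy.

S(f_1,f_2): lcm = xy. S = -7/2x - 9y² + 7y.
  leading term x: no divisor's leading term divides it; move -7/2x to the remainder.
  leading term y²: no divisor's leading term divides it; move -9y² to the remainder.
  leading term y: no divisor's leading term divides it; move 7y to the remainder.
  remainder -7/2x - 9y² + 7y ≠ 0; add h_4 = -7/2x - 9y² + 7y to the basis.

S(f_1,f_3): lcm = xy. S = -¼x - 9/4y² - 3/2y.
  leading term x: subtract (1/14)·h_4 from -¼x - 9/4y² - 3/2y → -45/28y² - 2y
  leading term y²: no divisor's leading term divides it; move -45/28y² to the remainder.
  leading term y: no divisor's leading term divides it; move -2y to the remainder.
  remainder -45/28y² - 2y ≠ 0; add h_5 = -45/28y² - 2y to the basis.

S(f_1,h_4): lcm = xy. S = -½x - 18/7y³ + y².
  leading term x: subtract (1/7)·h_4 from -½x - 18/7y³ + y² → -18/7y³ + 16/7y² - y
  leading term y³: subtract (8/5y)·h_5 from -18/7y³ + 16/7y² - y → 192/35y² - y
  leading term y²: subtract (-256/75)·h_5 from 192/35y² - y → -587/75y
  leading term y: no divisor's leading term divides it; move -587/75y to the remainder.
  remainder -587/75y ≠ 0; add h_6 = -587/75y to the basis.

The other S-polynomials (S(f_2,f_3), S(f_2,h_4), S(f_3,h_4), S(f_1,h_5), S(f_2,h_5), S(f_3,h_5), S(h_4,h_5), S(f_1,h_6), S(f_2,h_6), S(f_3,h_6), S(h_4,h_6), S(h_5,h_6)) all reduce to 0 modulo the current basis, so we have a Gröbner basis.
Inter-reduce: drop elements whose leading term is divisible by another's, tail-reduce, and make monic.
Reduced Gröbner basis: {x, y}.

From the last basis element, y = 0, so y takes values in {0}. Each choice, substituted upward through the basis, yields the corresponding point(s) of the solution set.
  y = 0: the earlier basis element becomes x = 0, giving x = 0 — point (0, 0).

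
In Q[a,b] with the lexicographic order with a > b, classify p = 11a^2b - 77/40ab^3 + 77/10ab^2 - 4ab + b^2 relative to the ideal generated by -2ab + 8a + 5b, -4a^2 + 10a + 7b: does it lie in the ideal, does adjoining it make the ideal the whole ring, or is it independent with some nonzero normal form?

First compute the reduced Gröbner basis of I by Buchberger's algorithm.
f_1 = -2ab + 8a + 5b, LT = ab.
f_2 = -4a^2 + 10a + 7b, LT = a^2.

S(f_1,f_2): lcm = a^2b. S = -4a^2 + 7/4b^2.
  leading term a^2: subtract (1)·f_2 from -4a^2 + 7/4b^2 → -10a + 7/4b^2 - 7b
  leading term a: no divisor's leading term divides it; move -10a to the remainder.
  leading term b^2: no divisor's leading term divides it; move 7/4b^2 to the remainder.
  leading term b: no divisor's leading term divides it; move -7b to the remainder.
  remainder -10a + 7/4b^2 - 7b ≠ 0; add h_3 = -10a + 7/4b^2 - 7b to the basis.

S(f_1,h_3): lcm = ab. S = -4a + 7/40b^3 - 7/10b^2 - 5/2b.
  leading term a: subtract (2/5)·h_3 from -4a + 7/40b^3 - 7/10b^2 - 5/2b → 7/40b^3 - 7/5b^2 + 3/10b
  leading term b^3: no divisor's leading term divides it; move 7/40b^3 to the remainder.
  leading term b^2: no divisor's leading term divides it; move -7/5b^2 to the remainder.
  leading term b: no divisor's leading term divides it; move 3/10b to the remainder.
  remainder 7/40b^3 - 7/5b^2 + 3/10b ≠ 0; add h_4 = 7/40b^3 - 7/5b^2 + 3/10b to the basis.

S(f_2,h_3): lcm = a^2. S = 7/40ab^2 - 7/10ab - 5/2a - 7/4b.
  leading term ab^2: subtract (-7/80b)·f_1 from 7/40ab^2 - 7/10ab - 5/2a - 7/4b → -5/2a + 7/16b^2 - 7/4b
  leading term a: subtract (1/4)·h_3 from -5/2a + 7/16b^2 - 7/4b → 0
  remainder 0.

S(f_1,h_4): lcm = ab^3. S = 4ab^2 - 12/7ab - 5/2b^3.
  leading term ab^2: subtract (-2b)·f_1 from 4ab^2 - 12/7ab - 5/2b^3 → 100/7ab - 5/2b^3 + 10b^2
  leading term ab: subtract (-50/7)·f_1 from 100/7ab - 5/2b^3 + 10b^2 → 400/7a - 5/2b^3 + 10b^2 + 250/7b
  leading term a: subtract (-40/7)·h_3 from 400/7a - 5/2b^3 + 10b^2 + 250/7b → -5/2b^3 + 20b^2 - 30/7b
  leading term b^3: subtract (-100/7)·h_4 from -5/2b^3 + 20b^2 - 30/7b → 0
  remainder 0.

S(f_2,h_4): leading monomials are coprime, so the S-polynomial reduces to 0 (Buchberger's first criterion).
S(h_3,h_4): leading monomials are coprime, so the S-polynomial reduces to 0 (Buchberger's first criterion).
Every S-polynomial of the final basis reduces to 0, so we have a Gröbner basis.
Inter-reduce: drop elements whose leading term is divisible by another's, tail-reduce, and make monic.
Reduced Gröbner basis: {a - 7/40b^2 + 7/10b, b^3 - 8b^2 + 12/7b}.
Label its elements g_1 = a - 7/40b^2 + 7/10b, g_2 = b^3 - 8b^2 + 12/7b.

Reduce p = 11a^2b - 77/40ab^3 + 77/10ab^2 - 4ab + b^2 modulo G:
  leading term a^2b: subtract (11ab)·g_1 from 11a^2b - 77/40ab^3 + 77/10ab^2 - 4ab + b^2 → -4ab + b^2
  leading term ab: subtract (-4b)·g_1 from -4ab + b^2 → -7/10b^3 + 19/5b^2
  leading term b^3: subtract (-7/10)·g_2 from -7/10b^3 + 19/5b^2 → -9/5b^2 + 6/5b
  leading term b^2: no divisor's leading term divides it; move -9/5b^2 to the remainder.
  leading term b: no divisor's leading term divides it; move 6/5b to the remainder.
  normal form = -9/5b^2 + 6/5b.
The normal form is nonzero, so p ∉ I. Since p minus its normal form lies in I, I + (p) = I + (r) where r = -9/5b^2 + 6/5b; decide whether this ideal is the whole ring.
Run Buchberger on G together with r (pairs among the g_i already reduce to 0 since G is a Gröbner basis):
g_1 = a - 7/40b^2 + 7/10b, LT = a.
g_2 = b^3 - 8b^2 + 12/7b, LT = b^3.
r = -9/5b^2 + 6/5b, LT = b^2.

S(g_1,g_2): leading monomials are coprime, so the S-polynomial reduces to 0 (Buchberger's first criterion).
S(g_1,r): leading monomials are coprime, so the S-polynomial reduces to 0 (Buchberger's first criterion).
S(g_2,r): lcm = b^3. S = -22/3b^2 + 12/7b.
  leading term b^2: subtract (110/27)·r from -22/3b^2 + 12/7b → -200/63b
  leading term b: no divisor's leading term divides it; move -200/63b to the remainder.
  remainder -200/63b ≠ 0; add m_4 = -200/63b to the basis.

S(g_1,m_4): leading monomials are coprime, so the S-polynomial reduces to 0 (Buchberger's first criterion).
S(g_2,m_4): lcm = b^3. S = -8b^2 + 12/7b.
  leading term b^2: subtract (40/9)·r from -8b^2 + 12/7b → -76/21b
  leading term b: subtract (57/50)·m_4 from -76/21b → 0
  remainder 0.

S(r,m_4): lcm = b^2. S = -2/3b.
  leading term b: subtract (21/100)·m_4 from -2/3b → 0
  remainder 0.

Every S-polynomial of the final basis reduces to 0, so we have a Gröbner basis.
Inter-reduce: drop elements whose leading term is divisible by another's, tail-reduce, and make monic.
Reduced Gröbner basis: {a, b}.
The reduced Gröbner basis of I + (p) is {a, b} ≠ {1}, a proper ideal, so the enlarged system stays consistent: p is independent of I, with normal form -9/5b^2 + 6/5b.

Ideal membership is decidable via reduction modulo a Gröbner basis.

11a^2b - 77/40ab^3 + 77/10ab^2 - 4ab + b^2 is independent of I; its normal form modulo I is -9/5b^2 + 6/5b.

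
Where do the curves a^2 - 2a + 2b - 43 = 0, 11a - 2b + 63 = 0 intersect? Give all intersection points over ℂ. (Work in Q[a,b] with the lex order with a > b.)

Compute a lex Gröbner basis by Buchberger's algorithm.
f_1 = a^2 - 2a + 2b - 43, LT = a^2.
f_2 = 11a - 2b + 63, LT = a.

S(f_1,f_2): lcm = a^2. S = 2/11ab - 85/11a + 2b - 43.
  leading term ab: subtract (2/121b)·f_2 from 2/11ab - 85/11a + 2b - 43 → -85/11a + 4/121b^2 + 116/121b - 43
  leading term a: subtract (-85/121)·f_2 from -85/11a + 4/121b^2 + 116/121b - 43 → 4/121b^2 - 54/121b + 152/121
  leading term b^2: no divisor's leading term divides it; move 4/121b^2 to the remainder.
  leading term b: no divisor's leading term divides it; move -54/121b to the remainder.
  leading term 1: no divisor's leading term divides it; move 152/121 to the remainder.
  remainder 4/121b^2 - 54/121b + 152/121 ≠ 0; add h_3 = 4/121b^2 - 54/121b + 152/121 to the basis.

S(f_1,h_3): leading monomials are coprime, so the S-polynomial reduces to 0 (Buchberger's first criterion).
S(f_2,h_3): leading monomials are coprime, so the S-polynomial reduces to 0 (Buchberger's first criterion).
Every S-polynomial of the final basis reduces to 0, so we have a Gröbner basis.
Inter-reduce: drop elements whose leading term is divisible by another's, tail-reduce, and make monic.
Reduced Gröbner basis: {a - 2/11b + 63/11, b^2 - 27/2b + 38}.

A lex Gröbner basis eliminates variables successively. Here b^2 - 27/2b + 38 depends only on b, with roots {4, 19/2}; lifting each root through the earlier basis elements recovers the full solutions.
  b = 4: the earlier basis element becomes a + 5 = 0, giving a = -5 — point (-5, 4).
  b = 19/2: the earlier basis element becomes a + 4 = 0, giving a = -4 — point (-4, 19/2).

{(-5, 4), (-4, 19/2)}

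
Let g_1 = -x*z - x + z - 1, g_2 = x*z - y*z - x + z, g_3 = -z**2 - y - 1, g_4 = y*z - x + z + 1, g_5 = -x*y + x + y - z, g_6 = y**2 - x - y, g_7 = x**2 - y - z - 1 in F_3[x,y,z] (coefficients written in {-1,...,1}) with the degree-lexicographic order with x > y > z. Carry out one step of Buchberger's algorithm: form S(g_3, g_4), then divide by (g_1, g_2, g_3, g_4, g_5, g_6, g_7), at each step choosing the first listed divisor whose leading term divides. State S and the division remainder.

lcm(LM(g_3), LM(g_4)) = y*z**2.
S = (lcm/LT(g_3))·g_3 − (lcm/LT(g_4))·g_4 = x*z + y**2 - z**2 + y - z.
Reduce S modulo (g_1, g_2, g_3, g_4, g_5, g_6, g_7) in that order:
  leading term x*z: subtract (-1)·g_1 from x*z + y**2 - z**2 + y - z → y**2 - z**2 - x + y - 1
  leading term y**2: subtract (1)·g_6 from y**2 - z**2 - x + y - 1 → -z**2 - y - 1
  leading term z**2: subtract (1)·g_3 from -z**2 - y - 1 → 0
The remainder is 0, so this S-polynomial contributes no new basis element.
An S-polynomial is built so that the two leading terms cancel; whether anything survives reduction is exactly the Gröbner-basis criterion.

S(g_3, g_4) = x*z + y**2 - z**2 + y - z; remainder on division = 0.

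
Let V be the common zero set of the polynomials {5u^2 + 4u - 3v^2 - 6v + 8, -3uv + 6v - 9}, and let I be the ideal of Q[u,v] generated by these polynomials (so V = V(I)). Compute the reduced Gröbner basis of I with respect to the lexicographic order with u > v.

f_1 = 5u^2 + 4u - 3v^2 - 6v + 8, LT = u^2.
f_2 = -3uv + 6v - 9, LT = uv.

S(f_1,f_2): lcm = u^2v. S = 14/5uv - 3u - 3/5v^3 - 6/5v^2 + 8/5v.
  leading term uv: subtract (-14/15)·f_2 from 14/5uv - 3u - 3/5v^3 - 6/5v^2 + 8/5v → -3u - 3/5v^3 - 6/5v^2 + 36/5v - 42/5
  leading term u: no divisor's leading term divides it; move -3u to the remainder.
  leading term v^3: no divisor's leading term divides it; move -3/5v^3 to the remainder.
  leading term v^2: no divisor's leading term divides it; move -6/5v^2 to the remainder.
  leading term v: no divisor's leading term divides it; move 36/5v to the remainder.
  leading term 1: no divisor's leading term divides it; move -42/5 to the remainder.
  remainder -3u - 3/5v^3 - 6/5v^2 + 36/5v - 42/5 ≠ 0; add g_3 = -3u - 3/5v^3 - 6/5v^2 + 36/5v - 42/5 to the basis.

S(f_1,g_3): lcm = u^2. S = -1/5uv^3 - 2/5uv^2 + 12/5uv - 2u - 3/5v^2 - 6/5v + 8/5.
  leading term uv^3: subtract (1/15v^2)·f_2 from -1/5uv^3 - 2/5uv^2 + 12/5uv - 2u - 3/5v^2 - 6/5v + 8/5 → -2/5uv^2 + 12/5uv - 2u - 2/5v^3 - 6/5v + 8/5
  leading term uv^2: subtract (2/15v)·f_2 from -2/5uv^2 + 12/5uv - 2u - 2/5v^3 - 6/5v + 8/5 → 12/5uv - 2u - 2/5v^3 - 4/5v^2 + 8/5
  leading term uv: subtract (-4/5)·f_2 from 12/5uv - 2u - 2/5v^3 - 4/5v^2 + 8/5 → -2u - 2/5v^3 - 4/5v^2 + 24/5v - 28/5
  leading term u: subtract (2/3)·g_3 from -2u - 2/5v^3 - 4/5v^2 + 24/5v - 28/5 → 0
  remainder 0.

S(f_2,g_3): lcm = uv. S = -1/5v^4 - 2/5v^3 + 12/5v^2 - 24/5v + 3.
  leading term v^4: no divisor's leading term divides it; move -1/5v^4 to the remainder.
  leading term v^3: no divisor's leading term divides it; move -2/5v^3 to the remainder.
  leading term v^2: no divisor's leading term divides it; move 12/5v^2 to the remainder.
  leading term v: no divisor's leading term divides it; move -24/5v to the remainder.
  leading term 1: no divisor's leading term divides it; move 3 to the remainder.
  remainder -1/5v^4 - 2/5v^3 + 12/5v^2 - 24/5v + 3 ≠ 0; add g_4 = -1/5v^4 - 2/5v^3 + 12/5v^2 - 24/5v + 3 to the basis.

S(f_1,g_4): leading monomials are coprime, so the S-polynomial reduces to 0 (Buchberger's first criterion).
S(f_2,g_4): lcm = uv^4. S = -2uv^3 + 12uv^2 - 24uv + 15u - 2v^4 + 3v^3.
  leading term uv^3: subtract (2/3v^2)·f_2 from -2uv^3 + 12uv^2 - 24uv + 15u - 2v^4 + 3v^3 → 12uv^2 - 24uv + 15u - 2v^4 - v^3 + 6v^2
  leading term uv^2: subtract (-4v)·f_2 from 12uv^2 - 24uv + 15u - 2v^4 - v^3 + 6v^2 → -24uv + 15u - 2v^4 - v^3 + 30v^2 - 36v
  leading term uv: subtract (8)·f_2 from -24uv + 15u - 2v^4 - v^3 + 30v^2 - 36v → 15u - 2v^4 - v^3 + 30v^2 - 84v + 72
  leading term u: subtract (-5)·g_3 from 15u - 2v^4 - v^3 + 30v^2 - 84v + 72 → -2v^4 - 4v^3 + 24v^2 - 48v + 30
  leading term v^4: subtract (10)·g_4 from -2v^4 - 4v^3 + 24v^2 - 48v + 30 → 0
  remainder 0.

S(g_3,g_4): leading monomials are coprime, so the S-polynomial reduces to 0 (Buchberger's first criterion).
Every S-polynomial of the final basis reduces to 0, so we have a Gröbner basis.
Inter-reduce: drop elements whose leading term is divisible by another's, tail-reduce, and make monic.

G = {u + 1/5v^3 + 2/5v^2 - 12/5v + 14/5, v^4 + 2v^3 - 12v^2 + 24v - 15}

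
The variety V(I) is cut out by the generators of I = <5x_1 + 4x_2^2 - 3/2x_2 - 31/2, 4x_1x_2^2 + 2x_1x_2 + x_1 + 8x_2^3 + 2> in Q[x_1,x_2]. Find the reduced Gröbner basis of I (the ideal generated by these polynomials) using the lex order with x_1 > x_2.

This is the nonlinear analogue of row-reducing a linear system.

f_1 = 5x_1 + 4x_2^2 - 3/2x_2 - 31/2, LT = x_1.
f_2 = 4x_1x_2^2 + 2x_1x_2 + x_1 + 8x_2^3 + 2, LT = x_1x_2^2.

S(f_1,f_2): lcm = x_1x_2^2. S = -1/2x_1x_2 - 1/4x_1 + 4/5x_2^4 - 23/10x_2^3 - 31/10x_2^2 - 1/2.
  leading term x_1x_2: subtract (-1/10x_2)·f_1 from -1/2x_1x_2 - 1/4x_1 + 4/5x_2^4 - 23/10x_2^3 - 31/10x_2^2 - 1/2 → -1/4x_1 + 4/5x_2^4 - 19/10x_2^3 - 13/4x_2^2 - 31/20x_2 - 1/2
  leading term x_1: subtract (-1/20)·f_1 from -1/4x_1 + 4/5x_2^4 - 19/10x_2^3 - 13/4x_2^2 - 31/20x_2 - 1/2 → 4/5x_2^4 - 19/10x_2^3 - 61/20x_2^2 - 13/8x_2 - 51/40
  leading term x_2^4: no divisor's leading term divides it; move 4/5x_2^4 to the remainder.
  leading term x_2^3: no divisor's leading term divides it; move -19/10x_2^3 to the remainder.
  leading term x_2^2: no divisor's leading term divides it; move -61/20x_2^2 to the remainder.
  leading term x_2: no divisor's leading term divides it; move -13/8x_2 to the remainder.
  leading term 1: no divisor's leading term divides it; move -51/40 to the remainder.
  remainder 4/5x_2^4 - 19/10x_2^3 - 61/20x_2^2 - 13/8x_2 - 51/40 ≠ 0; add g_3 = 4/5x_2^4 - 19/10x_2^3 - 61/20x_2^2 - 13/8x_2 - 51/40 to the basis.

The other S-polynomials (S(f_1,g_3), S(f_2,g_3)) all reduce to 0 modulo the current basis, so we have a Gröbner basis.
Inter-reduce: drop elements whose leading term is divisible by another's, tail-reduce, and make monic.

G = {x_1 + 4/5x_2^2 - 3/10x_2 - 31/10, x_2^4 - 19/8x_2^3 - 61/16x_2^2 - 65/32x_2 - 51/32}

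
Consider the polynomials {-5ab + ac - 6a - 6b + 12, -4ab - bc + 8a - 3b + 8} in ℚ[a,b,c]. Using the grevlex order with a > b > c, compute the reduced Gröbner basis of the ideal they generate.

G = {b²c - ⅕bc² - 9/5b² + ⅗bc + 74/5b + 8/5c - 144/5, ab + ¼bc - 2a + ¾b - 2, ac + 5/4bc - 16a - 9/4b + 2}

f_1 = -5ab + ac - 6a - 6b + 12, LT = ab.
f_2 = -4ab - bc + 8a - 3b + 8, LT = ab.

S(f_1,f_2): lcm = ab. S = -⅕ac - ¼bc + 16/5a + 9/20b - ⅖.
  leading term ac: no divisor's leading term divides it; move -⅕ac to the remainder.
  leading term bc: no divisor's leading term divides it; move -¼bc to the remainder.
  leading term a: no divisor's leading term divides it; move 16/5a to the remainder.
  leading term b: no divisor's leading term divides it; move 9/20b to the remainder.
  leading term 1: no divisor's leading term divides it; move -⅖ to the remainder.
  remainder -⅕ac - ¼bc + 16/5a + 9/20b - ⅖ ≠ 0; add g_3 = -⅕ac - ¼bc + 16/5a + 9/20b - ⅖ to the basis.

S(f_1,g_3): lcm = abc. S = -5/4b²c - ⅕ac² + 16ab + 9/4b² + 6/5ac + 6/5bc - 2b - 12/5c.
  leading term b²c: no divisor's leading term divides it; move -5/4b²c to the remainder.
  leading term ac²: subtract (c)·g_3 from -⅕ac² + 16ab + 9/4b² + 6/5ac + 6/5bc - 2b - 12/5c → ¼bc² + 16ab + 9/4b² - 2ac + ¾bc - 2b - 2c
  leading term bc²: no divisor's leading term divides it; move ¼bc² to the remainder.
  leading term ab: subtract (-16/5)·f_1 from 16ab + 9/4b² - 2ac + ¾bc - 2b - 2c → 9/4b² + 6/5ac + ¾bc - 96/5a - 106/5b - 2c + 192/5
  leading term b²: no divisor's leading term divides it; move 9/4b² to the remainder.
  leading term ac: subtract (-6)·g_3 from 6/5ac + ¾bc - 96/5a - 106/5b - 2c + 192/5 → -¾bc - 37/2b - 2c + 36
  leading term bc: no divisor's leading term divides it; move -¾bc to the remainder.
  leading term b: no divisor's leading term divides it; move -37/2b to the remainder.
  leading term c: no divisor's leading term divides it; move -2c to the remainder.
  leading term 1: no divisor's leading term divides it; move 36 to the remainder.
  remainder -5/4b²c + ¼bc² + 9/4b² - ¾bc - 37/2b - 2c + 36 ≠ 0; add g_4 = -5/4b²c + ¼bc² + 9/4b² - ¾bc - 37/2b - 2c + 36 to the basis.

The other S-polynomials (S(f_2,g_3), S(f_1,g_4), S(f_2,g_4), S(g_3,g_4)) all reduce to 0 modulo the current basis, so we have a Gröbner basis.
Inter-reduce: drop elements whose leading term is divisible by another's, tail-reduce, and make monic.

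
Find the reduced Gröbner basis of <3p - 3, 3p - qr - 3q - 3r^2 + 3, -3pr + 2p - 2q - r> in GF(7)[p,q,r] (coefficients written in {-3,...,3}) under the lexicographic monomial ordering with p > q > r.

G = {p - 1, q + 2r - 1, r^2 + 2r - 3}

The reduced Gröbner basis is the canonical form of the ideal for this ordering.

f_1 = 3p - 3, LT = p.
f_2 = 3p - qr - 3q - 3r^2 + 3, LT = p.
f_3 = -3pr + 2p - 2q - r, LT = pr.

S(f_1,f_2): lcm = p. S = -2qr + q + r^2 - 2.
  leading term qr: no divisor's leading term divides it; move -2qr to the remainder.
  leading term q: no divisor's leading term divides it; move q to the remainder.
  leading term r^2: no divisor's leading term divides it; move r^2 to the remainder.
  leading term 1: no divisor's leading term divides it; move -2 to the remainder.
  remainder -2qr + q + r^2 - 2 ≠ 0; add g_4 = -2qr + q + r^2 - 2 to the basis.

S(f_1,f_3): lcm = pr. S = 3p - 3q + r.
  leading term p: subtract (1)·f_1 from 3p - 3q + r → -3q + r + 3
  leading term q: no divisor's leading term divides it; move -3q to the remainder.
  leading term r: no divisor's leading term divides it; move r to the remainder.
  leading term 1: no divisor's leading term divides it; move 3 to the remainder.
  remainder -3q + r + 3 ≠ 0; add g_5 = -3q + r + 3 to the basis.

S(g_4,g_5): lcm = qr. S = 3q + r^2 + r + 1.
  leading term q: subtract (-1)·g_5 from 3q + r^2 + r + 1 → r^2 + 2r - 3
  leading term r^2: no divisor's leading term divides it; move r^2 to the remainder.
  leading term r: no divisor's leading term divides it; move 2r to the remainder.
  leading term 1: no divisor's leading term divides it; move -3 to the remainder.
  remainder r^2 + 2r - 3 ≠ 0; add g_6 = r^2 + 2r - 3 to the basis.

The other S-polynomials (S(f_2,f_3), S(f_1,g_4), S(f_2,g_4), S(f_3,g_4), S(f_1,g_5), S(f_2,g_5), S(f_3,g_5), S(f_1,g_6), S(f_2,g_6), S(f_3,g_6), S(g_4,g_6), S(g_5,g_6)) all reduce to 0 modulo the current basis, so we have a Gröbner basis.
Inter-reduce: drop elements whose leading term is divisible by another's, tail-reduce, and make monic.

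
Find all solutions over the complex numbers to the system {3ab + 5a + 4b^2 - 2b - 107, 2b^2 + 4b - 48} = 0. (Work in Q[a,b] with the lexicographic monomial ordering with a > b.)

{(49/13, -6), (3, 4)}

Compute a lex Gröbner basis by Buchberger's algorithm.
f_1 = 3ab + 5a + 4b^2 - 2b - 107, LT = ab.
f_2 = 2b^2 + 4b - 48, LT = b^2.

S(f_1,f_2): lcm = ab^2. S = -1/3ab + 24a + 4/3b^3 - 2/3b^2 - 107/3b.
  leading term ab: subtract (-1/9)·f_1 from -1/3ab + 24a + 4/3b^3 - 2/3b^2 - 107/3b → 221/9a + 4/3b^3 - 2/9b^2 - 323/9b - 107/9
  leading term a: no divisor's leading term divides it; move 221/9a to the remainder.
  leading term b^3: subtract (2/3b)·f_2 from 4/3b^3 - 2/9b^2 - 323/9b - 107/9 → -26/9b^2 - 35/9b - 107/9
  leading term b^2: subtract (-13/9)·f_2 from -26/9b^2 - 35/9b - 107/9 → 17/9b - 731/9
  leading term b: no divisor's leading term divides it; move 17/9b to the remainder.
  leading term 1: no divisor's leading term divides it; move -731/9 to the remainder.
  remainder 221/9a + 17/9b - 731/9 ≠ 0; add h_3 = 221/9a + 17/9b - 731/9 to the basis.

S(f_1,h_3): lcm = ab. S = 5/3a + 49/39b^2 + 103/39b - 107/3.
  leading term a: subtract (15/221)·h_3 from 5/3a + 49/39b^2 + 103/39b - 107/3 → 49/39b^2 + 98/39b - 392/13
  leading term b^2: subtract (49/78)·f_2 from 49/39b^2 + 98/39b - 392/13 → 0
  remainder 0.

S(f_2,h_3): leading monomials are coprime, so the S-polynomial reduces to 0 (Buchberger's first criterion).
Every S-polynomial of the final basis reduces to 0, so we have a Gröbner basis.
Inter-reduce: drop elements whose leading term is divisible by another's, tail-reduce, and make monic.
Reduced Gröbner basis: {a + 1/13b - 43/13, b^2 + 2b - 24}.

From the last basis element, b^2 + 2b - 24 = 0, so b takes values in {-6, 4}. Each choice, substituted upward through the basis, yields the corresponding point(s) of the solution set.
  b = -6: the earlier basis element becomes a - 49/13 = 0, giving a = 49/13 — point (49/13, -6).
  b = 4: the earlier basis element becomes a - 3 = 0, giving a = 3 — point (3, 4).
Each listed point satisfies every original equation (direct substitution).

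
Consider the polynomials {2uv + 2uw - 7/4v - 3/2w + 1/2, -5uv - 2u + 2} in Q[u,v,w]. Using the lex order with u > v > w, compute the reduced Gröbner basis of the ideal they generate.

G = {uv + 2/5u - 2/5, uw - 2/5u - 7/8v - 3/4w + 13/20, v^2 + 6/7vw - 12/35v - 4/35w - 4/35}

f_1 = 2uv + 2uw - 7/4v - 3/2w + 1/2, LT = uv.
f_2 = -5uv - 2u + 2, LT = uv.

S(f_1,f_2): lcm = uv. S = uw - 2/5u - 7/8v - 3/4w + 13/20.
  leading term uw: no divisor's leading term divides it; move uw to the remainder.
  leading term u: no divisor's leading term divides it; move -2/5u to the remainder.
  leading term v: no divisor's leading term divides it; move -7/8v to the remainder.
  leading term w: no divisor's leading term divides it; move -3/4w to the remainder.
  leading term 1: no divisor's leading term divides it; move 13/20 to the remainder.
  remainder uw - 2/5u - 7/8v - 3/4w + 13/20 ≠ 0; add g_3 = uw - 2/5u - 7/8v - 3/4w + 13/20 to the basis.

S(f_1,g_3): lcm = uvw. S = 2/5uv + uw^2 + 7/8v^2 - 1/8vw - 13/20v - 3/4w^2 + 1/4w.
  leading term uv: subtract (1/5)·f_1 from 2/5uv + uw^2 + 7/8v^2 - 1/8vw - 13/20v - 3/4w^2 + 1/4w → uw^2 - 2/5uw + 7/8v^2 - 1/8vw - 3/10v - 3/4w^2 + 11/20w - 1/10
  leading term uw^2: subtract (w)·g_3 from uw^2 - 2/5uw + 7/8v^2 - 1/8vw - 3/10v - 3/4w^2 + 11/20w - 1/10 → 7/8v^2 + 3/4vw - 3/10v - 1/10w - 1/10
  leading term v^2: no divisor's leading term divides it; move 7/8v^2 to the remainder.
  leading term vw: no divisor's leading term divides it; move 3/4vw to the remainder.
  leading term v: no divisor's leading term divides it; move -3/10v to the remainder.
  leading term w: no divisor's leading term divides it; move -1/10w to the remainder.
  leading term 1: no divisor's leading term divides it; move -1/10 to the remainder.
  remainder 7/8v^2 + 3/4vw - 3/10v - 1/10w - 1/10 ≠ 0; add g_4 = 7/8v^2 + 3/4vw - 3/10v - 1/10w - 1/10 to the basis.

The other S-polynomials (S(f_2,g_3), S(f_1,g_4), S(f_2,g_4), S(g_3,g_4)) all reduce to 0 modulo the current basis, so we have a Gröbner basis.
Inter-reduce: drop elements whose leading term is divisible by another's, tail-reduce, and make monic.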